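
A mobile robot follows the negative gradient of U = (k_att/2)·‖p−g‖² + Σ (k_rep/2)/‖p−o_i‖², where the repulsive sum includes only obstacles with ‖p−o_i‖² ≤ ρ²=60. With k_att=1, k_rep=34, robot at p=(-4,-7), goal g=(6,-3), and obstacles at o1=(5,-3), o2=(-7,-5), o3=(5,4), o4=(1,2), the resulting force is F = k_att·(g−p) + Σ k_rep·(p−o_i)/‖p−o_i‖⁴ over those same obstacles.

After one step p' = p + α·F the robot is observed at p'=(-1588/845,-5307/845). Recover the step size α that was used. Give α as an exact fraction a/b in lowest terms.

α = 1/5

F_att = 1·(g−p) = 1·(10,4) = (10.0000,4.0000)
o1: d²=97 > ρ²=60 → inactive
o2: d²=13 ≤ ρ²=60; F_rep = 34·(3,-2)/13² = (0.6036,-0.4024)
o3: d²=202 > ρ²=60 → inactive
o4: d²=106 > ρ²=60 → inactive
F = F_att + ΣF_rep = (10.6036,3.5976)
Δp = p'−p = (2.1207,0.7195); α = Δx/Fx = (1792/845) / (1792/169) = 1/5
check: Δy/Fy = (608/845) / (608/169) = 1/5 ✓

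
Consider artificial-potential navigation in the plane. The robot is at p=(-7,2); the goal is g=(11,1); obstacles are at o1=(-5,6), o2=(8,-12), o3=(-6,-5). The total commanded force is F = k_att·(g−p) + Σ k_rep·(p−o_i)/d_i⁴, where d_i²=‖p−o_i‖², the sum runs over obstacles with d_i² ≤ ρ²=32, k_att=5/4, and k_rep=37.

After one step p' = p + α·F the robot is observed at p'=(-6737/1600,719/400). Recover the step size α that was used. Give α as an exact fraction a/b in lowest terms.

α = 1/8

F_att = 5/4·(g−p) = 5/4·(18,-1) = (22.5000,-1.2500)
o1: d²=20 ≤ ρ²=32; F_rep = 37·(-2,-4)/20² = (-0.1850,-0.3700)
o2: d²=421 > ρ²=32 → inactive
o3: d²=50 > ρ²=32 → inactive
F = F_att + ΣF_rep = (22.3150,-1.6200)
Δp = p'−p = (2.7894,-0.2025); α = Δx/Fx = (4463/1600) / (4463/200) = 1/8
check: Δy/Fy = (-81/400) / (-81/50) = 1/8 ✓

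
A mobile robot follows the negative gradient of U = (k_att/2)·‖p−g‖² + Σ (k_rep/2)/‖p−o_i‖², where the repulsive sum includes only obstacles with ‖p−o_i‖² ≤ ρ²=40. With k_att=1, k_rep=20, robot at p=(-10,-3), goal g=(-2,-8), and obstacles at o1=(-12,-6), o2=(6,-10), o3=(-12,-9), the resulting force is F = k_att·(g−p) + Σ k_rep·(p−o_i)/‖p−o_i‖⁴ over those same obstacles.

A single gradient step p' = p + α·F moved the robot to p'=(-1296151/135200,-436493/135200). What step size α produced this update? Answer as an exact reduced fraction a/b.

α = 1/20

F_att = 1·(g−p) = 1·(8,-5) = (8.0000,-5.0000)
o1: d²=13 ≤ ρ²=40; F_rep = 20·(2,3)/13² = (0.2367,0.3550)
o2: d²=305 > ρ²=40 → inactive
o3: d²=40 ≤ ρ²=40; F_rep = 20·(2,6)/40² = (0.0250,0.0750)
F = F_att + ΣF_rep = (8.2617,-4.5700)
Δp = p'−p = (0.4131,-0.2285); α = Δx/Fx = (55849/135200) / (55849/6760) = 1/20
check: Δy/Fy = (-30893/135200) / (-30893/6760) = 1/20 ✓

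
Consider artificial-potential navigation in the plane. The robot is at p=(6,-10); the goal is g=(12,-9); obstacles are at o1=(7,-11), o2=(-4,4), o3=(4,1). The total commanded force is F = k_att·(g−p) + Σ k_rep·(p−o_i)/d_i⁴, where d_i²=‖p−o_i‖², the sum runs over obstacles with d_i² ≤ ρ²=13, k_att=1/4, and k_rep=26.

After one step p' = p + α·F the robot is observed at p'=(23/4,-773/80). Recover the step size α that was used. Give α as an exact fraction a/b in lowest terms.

α = 1/20

F_att = 1/4·(g−p) = 1/4·(6,1) = (1.5000,0.2500)
o1: d²=2 ≤ ρ²=13; F_rep = 26·(-1,1)/2² = (-6.5000,6.5000)
o2: d²=296 > ρ²=13 → inactive
o3: d²=125 > ρ²=13 → inactive
F = F_att + ΣF_rep = (-5.0000,6.7500)
Δp = p'−p = (-0.2500,0.3375); α = Δx/Fx = (-1/4) / (-5) = 1/20
check: Δy/Fy = (27/80) / (27/4) = 1/20 ✓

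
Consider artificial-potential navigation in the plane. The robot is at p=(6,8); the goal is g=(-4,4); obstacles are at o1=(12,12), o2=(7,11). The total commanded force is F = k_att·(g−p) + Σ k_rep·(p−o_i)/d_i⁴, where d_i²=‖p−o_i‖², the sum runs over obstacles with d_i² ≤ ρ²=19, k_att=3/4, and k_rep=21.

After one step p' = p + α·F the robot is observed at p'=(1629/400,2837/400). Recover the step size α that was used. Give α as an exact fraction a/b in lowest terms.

α = 1/4

F_att = 3/4·(g−p) = 3/4·(-10,-4) = (-7.5000,-3.0000)
o1: d²=52 > ρ²=19 → inactive
o2: d²=10 ≤ ρ²=19; F_rep = 21·(-1,-3)/10² = (-0.2100,-0.6300)
F = F_att + ΣF_rep = (-7.7100,-3.6300)
Δp = p'−p = (-1.9275,-0.9075); α = Δx/Fx = (-771/400) / (-771/100) = 1/4
check: Δy/Fy = (-363/400) / (-363/100) = 1/4 ✓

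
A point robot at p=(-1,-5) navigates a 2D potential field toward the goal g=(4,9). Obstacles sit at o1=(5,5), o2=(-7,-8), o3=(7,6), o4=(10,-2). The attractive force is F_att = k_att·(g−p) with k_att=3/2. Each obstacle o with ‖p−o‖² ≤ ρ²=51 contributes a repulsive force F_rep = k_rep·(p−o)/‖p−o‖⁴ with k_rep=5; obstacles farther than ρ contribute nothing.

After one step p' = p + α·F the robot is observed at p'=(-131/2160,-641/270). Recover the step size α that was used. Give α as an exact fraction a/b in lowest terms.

α = 1/8

F_att = 3/2·(g−p) = 3/2·(5,14) = (7.5000,21.0000)
o1: d²=136 > ρ²=51 → inactive
o2: d²=45 ≤ ρ²=51; F_rep = 5·(6,3)/45² = (0.0148,0.0074)
o3: d²=185 > ρ²=51 → inactive
o4: d²=130 > ρ²=51 → inactive
F = F_att + ΣF_rep = (7.5148,21.0074)
Δp = p'−p = (0.9394,2.6259); α = Δx/Fx = (2029/2160) / (2029/270) = 1/8
check: Δy/Fy = (709/270) / (2836/135) = 1/8 ✓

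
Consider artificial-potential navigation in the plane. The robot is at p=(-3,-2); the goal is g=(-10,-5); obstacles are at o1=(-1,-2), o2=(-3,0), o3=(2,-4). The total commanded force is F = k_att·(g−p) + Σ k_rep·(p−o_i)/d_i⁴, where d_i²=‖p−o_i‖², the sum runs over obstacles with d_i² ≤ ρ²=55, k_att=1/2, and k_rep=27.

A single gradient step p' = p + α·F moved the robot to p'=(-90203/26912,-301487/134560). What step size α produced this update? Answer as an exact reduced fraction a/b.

α = 1/20

F_att = 1/2·(g−p) = 1/2·(-7,-3) = (-3.5000,-1.5000)
o1: d²=4 ≤ ρ²=55; F_rep = 27·(-2,0)/4² = (-3.3750,0.0000)
o2: d²=4 ≤ ρ²=55; F_rep = 27·(0,-2)/4² = (0.0000,-3.3750)
o3: d²=29 ≤ ρ²=55; F_rep = 27·(-5,2)/29² = (-0.1605,0.0642)
F = F_att + ΣF_rep = (-7.0355,-4.8108)
Δp = p'−p = (-0.3518,-0.2405); α = Δx/Fx = (-9467/26912) / (-47335/6728) = 1/20
check: Δy/Fy = (-32367/134560) / (-32367/6728) = 1/20 ✓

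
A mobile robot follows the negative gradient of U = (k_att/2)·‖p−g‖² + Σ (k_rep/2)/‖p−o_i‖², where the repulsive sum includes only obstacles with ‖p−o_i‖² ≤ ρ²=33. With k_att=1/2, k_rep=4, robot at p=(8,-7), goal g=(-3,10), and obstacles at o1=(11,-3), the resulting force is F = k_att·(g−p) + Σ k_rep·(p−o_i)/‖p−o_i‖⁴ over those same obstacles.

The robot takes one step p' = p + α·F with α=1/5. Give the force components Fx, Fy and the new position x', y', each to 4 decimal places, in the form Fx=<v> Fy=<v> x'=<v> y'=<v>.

F_att = 1/2·(g−p) = 1/2·(-11,17) = (-5.5000,8.5000)
o1: d²=25 ≤ ρ²=33; F_rep = 4·(-3,-4)/25² = (-0.0192,-0.0256)
F = F_att + ΣF_rep = (-5.5192,8.4744)
p' = p + 1/5·F = (6.8962,-5.3051)

Fx=-5.5192 Fy=8.4744 x'=6.8962 y'=-5.3051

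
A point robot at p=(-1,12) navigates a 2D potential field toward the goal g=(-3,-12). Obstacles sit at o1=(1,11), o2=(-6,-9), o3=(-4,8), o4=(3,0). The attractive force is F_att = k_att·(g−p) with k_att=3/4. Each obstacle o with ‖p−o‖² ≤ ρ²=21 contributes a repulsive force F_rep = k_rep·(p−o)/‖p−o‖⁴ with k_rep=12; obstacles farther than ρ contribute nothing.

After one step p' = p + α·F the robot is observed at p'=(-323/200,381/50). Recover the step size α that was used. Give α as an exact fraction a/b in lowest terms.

α = 1/4

F_att = 3/4·(g−p) = 3/4·(-2,-24) = (-1.5000,-18.0000)
o1: d²=5 ≤ ρ²=21; F_rep = 12·(-2,1)/5² = (-0.9600,0.4800)
o2: d²=466 > ρ²=21 → inactive
o3: d²=25 > ρ²=21 → inactive
o4: d²=160 > ρ²=21 → inactive
F = F_att + ΣF_rep = (-2.4600,-17.5200)
Δp = p'−p = (-0.6150,-4.3800); α = Δx/Fx = (-123/200) / (-123/50) = 1/4
check: Δy/Fy = (-219/50) / (-438/25) = 1/4 ✓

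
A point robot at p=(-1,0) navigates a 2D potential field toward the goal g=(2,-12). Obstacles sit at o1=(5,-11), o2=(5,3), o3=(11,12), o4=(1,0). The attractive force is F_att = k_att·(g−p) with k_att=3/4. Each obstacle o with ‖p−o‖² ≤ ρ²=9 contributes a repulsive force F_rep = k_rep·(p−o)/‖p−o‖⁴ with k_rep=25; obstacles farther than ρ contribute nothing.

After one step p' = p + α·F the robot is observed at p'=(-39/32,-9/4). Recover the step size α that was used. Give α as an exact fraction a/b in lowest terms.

α = 1/4

F_att = 3/4·(g−p) = 3/4·(3,-12) = (2.2500,-9.0000)
o1: d²=157 > ρ²=9 → inactive
o2: d²=45 > ρ²=9 → inactive
o3: d²=288 > ρ²=9 → inactive
o4: d²=4 ≤ ρ²=9; F_rep = 25·(-2,0)/4² = (-3.1250,0.0000)
F = F_att + ΣF_rep = (-0.8750,-9.0000)
Δp = p'−p = (-0.2188,-2.2500); α = Δx/Fx = (-7/32) / (-7/8) = 1/4
check: Δy/Fy = (-9/4) / (-9) = 1/4 ✓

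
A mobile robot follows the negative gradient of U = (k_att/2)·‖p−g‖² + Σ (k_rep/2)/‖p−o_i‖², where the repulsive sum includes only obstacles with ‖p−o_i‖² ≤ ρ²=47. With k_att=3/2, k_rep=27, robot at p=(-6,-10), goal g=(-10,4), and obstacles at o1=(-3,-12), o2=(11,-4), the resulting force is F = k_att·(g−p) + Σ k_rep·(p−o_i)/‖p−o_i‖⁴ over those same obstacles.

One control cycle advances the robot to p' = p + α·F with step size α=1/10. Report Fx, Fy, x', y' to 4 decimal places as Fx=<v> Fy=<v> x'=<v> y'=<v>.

F_att = 3/2·(g−p) = 3/2·(-4,14) = (-6.0000,21.0000)
o1: d²=13 ≤ ρ²=47; F_rep = 27·(-3,2)/13² = (-0.4793,0.3195)
o2: d²=325 > ρ²=47 → inactive
F = F_att + ΣF_rep = (-6.4793,21.3195)
p' = p + 1/10·F = (-6.6479,-7.8680)

Fx=-6.4793 Fy=21.3195 x'=-6.6479 y'=-7.8680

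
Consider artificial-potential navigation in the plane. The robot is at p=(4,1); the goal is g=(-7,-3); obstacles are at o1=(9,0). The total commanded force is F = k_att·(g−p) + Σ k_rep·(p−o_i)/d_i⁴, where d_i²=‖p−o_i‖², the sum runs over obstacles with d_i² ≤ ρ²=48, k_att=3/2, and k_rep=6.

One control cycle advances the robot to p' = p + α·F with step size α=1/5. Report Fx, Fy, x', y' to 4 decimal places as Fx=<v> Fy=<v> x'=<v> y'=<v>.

Fx=-16.5444 Fy=-5.9911 x'=0.6911 y'=-0.1982

F_att = 3/2·(g−p) = 3/2·(-11,-4) = (-16.5000,-6.0000)
o1: d²=26 ≤ ρ²=48; F_rep = 6·(-5,1)/26² = (-0.0444,0.0089)
F = F_att + ΣF_rep = (-16.5444,-5.9911)
p' = p + 1/5·F = (0.6911,-0.1982)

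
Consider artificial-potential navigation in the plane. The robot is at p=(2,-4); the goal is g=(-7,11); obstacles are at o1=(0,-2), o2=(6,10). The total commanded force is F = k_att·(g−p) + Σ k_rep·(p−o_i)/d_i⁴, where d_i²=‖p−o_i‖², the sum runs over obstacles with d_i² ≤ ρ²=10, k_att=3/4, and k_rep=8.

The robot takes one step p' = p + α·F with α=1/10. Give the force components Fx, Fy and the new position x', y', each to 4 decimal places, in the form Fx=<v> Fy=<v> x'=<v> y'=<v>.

Fx=-6.5000 Fy=11.0000 x'=1.3500 y'=-2.9000

F_att = 3/4·(g−p) = 3/4·(-9,15) = (-6.7500,11.2500)
o1: d²=8 ≤ ρ²=10; F_rep = 8·(2,-2)/8² = (0.2500,-0.2500)
o2: d²=212 > ρ²=10 → inactive
F = F_att + ΣF_rep = (-6.5000,11.0000)
p' = p + 1/10·F = (1.3500,-2.9000)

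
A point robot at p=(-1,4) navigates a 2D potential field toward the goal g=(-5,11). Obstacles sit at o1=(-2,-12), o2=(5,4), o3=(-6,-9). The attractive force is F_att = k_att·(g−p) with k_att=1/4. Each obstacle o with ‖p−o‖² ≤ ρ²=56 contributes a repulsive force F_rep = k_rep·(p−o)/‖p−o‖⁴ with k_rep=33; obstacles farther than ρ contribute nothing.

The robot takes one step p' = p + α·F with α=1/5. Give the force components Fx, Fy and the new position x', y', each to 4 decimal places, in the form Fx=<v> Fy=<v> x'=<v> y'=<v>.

Fx=-1.1528 Fy=1.7500 x'=-1.2306 y'=4.3500

F_att = 1/4·(g−p) = 1/4·(-4,7) = (-1.0000,1.7500)
o1: d²=257 > ρ²=56 → inactive
o2: d²=36 ≤ ρ²=56; F_rep = 33·(-6,0)/36² = (-0.1528,0.0000)
o3: d²=194 > ρ²=56 → inactive
F = F_att + ΣF_rep = (-1.1528,1.7500)
p' = p + 1/5·F = (-1.2306,4.3500)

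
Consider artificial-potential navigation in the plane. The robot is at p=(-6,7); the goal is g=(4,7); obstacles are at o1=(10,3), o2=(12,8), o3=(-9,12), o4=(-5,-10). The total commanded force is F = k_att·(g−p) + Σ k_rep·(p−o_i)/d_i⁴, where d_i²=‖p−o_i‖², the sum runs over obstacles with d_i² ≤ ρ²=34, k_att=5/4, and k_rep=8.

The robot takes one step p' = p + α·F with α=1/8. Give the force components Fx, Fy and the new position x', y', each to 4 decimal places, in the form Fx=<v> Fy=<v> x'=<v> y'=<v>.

F_att = 5/4·(g−p) = 5/4·(10,0) = (12.5000,0.0000)
o1: d²=272 > ρ²=34 → inactive
o2: d²=325 > ρ²=34 → inactive
o3: d²=34 ≤ ρ²=34; F_rep = 8·(3,-5)/34² = (0.0208,-0.0346)
o4: d²=290 > ρ²=34 → inactive
F = F_att + ΣF_rep = (12.5208,-0.0346)
p' = p + 1/8·F = (-4.4349,6.9957)

Fx=12.5208 Fy=-0.0346 x'=-4.4349 y'=6.9957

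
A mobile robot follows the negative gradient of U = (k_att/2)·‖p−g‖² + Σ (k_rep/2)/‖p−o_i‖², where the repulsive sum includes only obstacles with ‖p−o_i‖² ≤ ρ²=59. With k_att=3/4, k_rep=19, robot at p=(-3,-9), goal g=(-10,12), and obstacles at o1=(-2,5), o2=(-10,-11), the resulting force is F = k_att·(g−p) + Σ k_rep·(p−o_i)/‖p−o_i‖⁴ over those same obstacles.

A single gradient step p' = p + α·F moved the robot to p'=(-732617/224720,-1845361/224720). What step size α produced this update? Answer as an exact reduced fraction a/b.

F_att = 3/4·(g−p) = 3/4·(-7,21) = (-5.2500,15.7500)
o1: d²=197 > ρ²=59 → inactive
o2: d²=53 ≤ ρ²=59; F_rep = 19·(7,2)/53² = (0.0473,0.0135)
F = F_att + ΣF_rep = (-5.2027,15.7635)
Δp = p'−p = (-0.2601,0.7882); α = Δx/Fx = (-58457/224720) / (-58457/11236) = 1/20
check: Δy/Fy = (177119/224720) / (177119/11236) = 1/20 ✓

α = 1/20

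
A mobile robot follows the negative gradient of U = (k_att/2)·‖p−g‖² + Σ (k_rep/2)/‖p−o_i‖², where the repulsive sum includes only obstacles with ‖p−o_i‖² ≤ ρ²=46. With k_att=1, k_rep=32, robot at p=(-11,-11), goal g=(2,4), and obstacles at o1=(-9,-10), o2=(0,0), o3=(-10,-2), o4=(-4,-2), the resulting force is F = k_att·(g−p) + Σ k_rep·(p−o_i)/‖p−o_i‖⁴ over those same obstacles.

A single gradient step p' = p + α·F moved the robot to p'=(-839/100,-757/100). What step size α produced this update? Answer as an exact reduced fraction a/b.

α = 1/4

F_att = 1·(g−p) = 1·(13,15) = (13.0000,15.0000)
o1: d²=5 ≤ ρ²=46; F_rep = 32·(-2,-1)/5² = (-2.5600,-1.2800)
o2: d²=242 > ρ²=46 → inactive
o3: d²=82 > ρ²=46 → inactive
o4: d²=130 > ρ²=46 → inactive
F = F_att + ΣF_rep = (10.4400,13.7200)
Δp = p'−p = (2.6100,3.4300); α = Δx/Fx = (261/100) / (261/25) = 1/4
check: Δy/Fy = (343/100) / (343/25) = 1/4 ✓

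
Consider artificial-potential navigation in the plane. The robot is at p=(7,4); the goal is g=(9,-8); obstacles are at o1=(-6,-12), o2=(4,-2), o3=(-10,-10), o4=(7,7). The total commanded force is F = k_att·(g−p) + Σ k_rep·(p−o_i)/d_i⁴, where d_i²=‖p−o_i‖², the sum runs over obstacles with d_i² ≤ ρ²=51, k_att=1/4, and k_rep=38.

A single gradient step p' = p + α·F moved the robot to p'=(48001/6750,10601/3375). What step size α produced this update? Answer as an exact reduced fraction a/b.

F_att = 1/4·(g−p) = 1/4·(2,-12) = (0.5000,-3.0000)
o1: d²=425 > ρ²=51 → inactive
o2: d²=45 ≤ ρ²=51; F_rep = 38·(3,6)/45² = (0.0563,0.1126)
o3: d²=485 > ρ²=51 → inactive
o4: d²=9 ≤ ρ²=51; F_rep = 38·(0,-3)/9² = (0.0000,-1.4074)
F = F_att + ΣF_rep = (0.5563,-4.2948)
Δp = p'−p = (0.1113,-0.8590); α = Δx/Fx = (751/6750) / (751/1350) = 1/5
check: Δy/Fy = (-2899/3375) / (-2899/675) = 1/5 ✓

α = 1/5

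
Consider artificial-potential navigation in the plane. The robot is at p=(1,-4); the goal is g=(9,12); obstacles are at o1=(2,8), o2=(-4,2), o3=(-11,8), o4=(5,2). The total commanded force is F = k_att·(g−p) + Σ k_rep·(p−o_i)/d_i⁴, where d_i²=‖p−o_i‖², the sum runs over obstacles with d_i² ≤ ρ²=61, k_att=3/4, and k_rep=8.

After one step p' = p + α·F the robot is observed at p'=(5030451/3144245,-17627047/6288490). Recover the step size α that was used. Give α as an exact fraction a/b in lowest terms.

α = 1/10

F_att = 3/4·(g−p) = 3/4·(8,16) = (6.0000,12.0000)
o1: d²=145 > ρ²=61 → inactive
o2: d²=61 ≤ ρ²=61; F_rep = 8·(5,-6)/61² = (0.0107,-0.0129)
o3: d²=288 > ρ²=61 → inactive
o4: d²=52 ≤ ρ²=61; F_rep = 8·(-4,-6)/52² = (-0.0118,-0.0178)
F = F_att + ΣF_rep = (5.9989,11.9693)
Δp = p'−p = (0.5999,1.1969); α = Δx/Fx = (1886206/3144245) / (3772412/628849) = 1/10
check: Δy/Fy = (7526913/6288490) / (7526913/628849) = 1/10 ✓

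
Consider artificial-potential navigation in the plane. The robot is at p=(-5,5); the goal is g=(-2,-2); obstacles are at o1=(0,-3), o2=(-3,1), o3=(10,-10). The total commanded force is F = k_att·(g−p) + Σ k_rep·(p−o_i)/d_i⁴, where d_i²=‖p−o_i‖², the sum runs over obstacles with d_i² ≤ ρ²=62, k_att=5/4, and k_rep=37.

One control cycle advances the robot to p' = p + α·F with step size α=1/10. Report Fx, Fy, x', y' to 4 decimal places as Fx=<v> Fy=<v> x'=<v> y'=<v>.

F_att = 5/4·(g−p) = 5/4·(3,-7) = (3.7500,-8.7500)
o1: d²=89 > ρ²=62 → inactive
o2: d²=20 ≤ ρ²=62; F_rep = 37·(-2,4)/20² = (-0.1850,0.3700)
o3: d²=450 > ρ²=62 → inactive
F = F_att + ΣF_rep = (3.5650,-8.3800)
p' = p + 1/10·F = (-4.6435,4.1620)

Fx=3.5650 Fy=-8.3800 x'=-4.6435 y'=4.1620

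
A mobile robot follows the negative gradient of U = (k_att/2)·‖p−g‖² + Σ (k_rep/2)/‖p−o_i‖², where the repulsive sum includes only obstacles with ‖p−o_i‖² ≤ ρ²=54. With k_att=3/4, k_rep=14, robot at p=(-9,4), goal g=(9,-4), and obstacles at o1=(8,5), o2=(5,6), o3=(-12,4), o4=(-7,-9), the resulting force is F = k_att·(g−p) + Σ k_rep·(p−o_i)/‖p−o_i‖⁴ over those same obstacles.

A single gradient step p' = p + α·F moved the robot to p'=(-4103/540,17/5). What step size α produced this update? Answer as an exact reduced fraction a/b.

F_att = 3/4·(g−p) = 3/4·(18,-8) = (13.5000,-6.0000)
o1: d²=290 > ρ²=54 → inactive
o2: d²=200 > ρ²=54 → inactive
o3: d²=9 ≤ ρ²=54; F_rep = 14·(3,0)/9² = (0.5185,0.0000)
o4: d²=173 > ρ²=54 → inactive
F = F_att + ΣF_rep = (14.0185,-6.0000)
Δp = p'−p = (1.4019,-0.6000); α = Δx/Fx = (757/540) / (757/54) = 1/10
check: Δy/Fy = (-3/5) / (-6) = 1/10 ✓

α = 1/10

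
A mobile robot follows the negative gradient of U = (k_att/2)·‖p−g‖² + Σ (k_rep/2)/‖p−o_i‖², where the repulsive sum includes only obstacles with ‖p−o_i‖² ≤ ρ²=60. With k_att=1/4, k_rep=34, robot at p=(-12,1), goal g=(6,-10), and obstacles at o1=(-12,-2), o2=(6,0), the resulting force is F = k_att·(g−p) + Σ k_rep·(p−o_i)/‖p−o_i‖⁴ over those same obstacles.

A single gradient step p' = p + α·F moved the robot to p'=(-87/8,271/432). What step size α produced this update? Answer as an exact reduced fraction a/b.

F_att = 1/4·(g−p) = 1/4·(18,-11) = (4.5000,-2.7500)
o1: d²=9 ≤ ρ²=60; F_rep = 34·(0,3)/9² = (0.0000,1.2593)
o2: d²=325 > ρ²=60 → inactive
F = F_att + ΣF_rep = (4.5000,-1.4907)
Δp = p'−p = (1.1250,-0.3727); α = Δx/Fx = (9/8) / (9/2) = 1/4
check: Δy/Fy = (-161/432) / (-161/108) = 1/4 ✓

α = 1/4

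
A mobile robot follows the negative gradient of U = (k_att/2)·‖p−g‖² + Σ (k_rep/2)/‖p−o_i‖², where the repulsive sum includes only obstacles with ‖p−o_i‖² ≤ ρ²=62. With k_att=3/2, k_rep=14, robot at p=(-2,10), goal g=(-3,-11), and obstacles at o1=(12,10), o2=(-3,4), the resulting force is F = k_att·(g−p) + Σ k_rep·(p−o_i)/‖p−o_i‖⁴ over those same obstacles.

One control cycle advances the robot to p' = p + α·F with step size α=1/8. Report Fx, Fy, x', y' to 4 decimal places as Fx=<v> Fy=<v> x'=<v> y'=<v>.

F_att = 3/2·(g−p) = 3/2·(-1,-21) = (-1.5000,-31.5000)
o1: d²=196 > ρ²=62 → inactive
o2: d²=37 ≤ ρ²=62; F_rep = 14·(1,6)/37² = (0.0102,0.0614)
F = F_att + ΣF_rep = (-1.4898,-31.4386)
p' = p + 1/8·F = (-2.1862,6.0702)

Fx=-1.4898 Fy=-31.4386 x'=-2.1862 y'=6.0702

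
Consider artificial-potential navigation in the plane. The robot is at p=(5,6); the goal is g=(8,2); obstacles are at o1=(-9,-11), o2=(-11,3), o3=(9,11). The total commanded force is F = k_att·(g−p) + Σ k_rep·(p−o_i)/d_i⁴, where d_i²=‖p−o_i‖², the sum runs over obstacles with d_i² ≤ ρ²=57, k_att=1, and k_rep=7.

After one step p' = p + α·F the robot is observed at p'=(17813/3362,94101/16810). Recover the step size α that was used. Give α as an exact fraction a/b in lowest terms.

α = 1/10

F_att = 1·(g−p) = 1·(3,-4) = (3.0000,-4.0000)
o1: d²=485 > ρ²=57 → inactive
o2: d²=265 > ρ²=57 → inactive
o3: d²=41 ≤ ρ²=57; F_rep = 7·(-4,-5)/41² = (-0.0167,-0.0208)
F = F_att + ΣF_rep = (2.9833,-4.0208)
Δp = p'−p = (0.2983,-0.4021); α = Δx/Fx = (1003/3362) / (5015/1681) = 1/10
check: Δy/Fy = (-6759/16810) / (-6759/1681) = 1/10 ✓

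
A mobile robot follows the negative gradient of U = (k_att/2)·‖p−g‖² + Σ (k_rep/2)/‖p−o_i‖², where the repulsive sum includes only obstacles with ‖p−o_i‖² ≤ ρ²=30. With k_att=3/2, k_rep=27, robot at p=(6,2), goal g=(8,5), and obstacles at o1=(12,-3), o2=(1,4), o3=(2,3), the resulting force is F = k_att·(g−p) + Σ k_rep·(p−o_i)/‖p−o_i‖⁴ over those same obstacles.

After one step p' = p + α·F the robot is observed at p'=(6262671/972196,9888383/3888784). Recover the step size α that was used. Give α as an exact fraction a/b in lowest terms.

α = 1/8

F_att = 3/2·(g−p) = 3/2·(2,3) = (3.0000,4.5000)
o1: d²=61 > ρ²=30 → inactive
o2: d²=29 ≤ ρ²=30; F_rep = 27·(5,-2)/29² = (0.1605,-0.0642)
o3: d²=17 ≤ ρ²=30; F_rep = 27·(4,-1)/17² = (0.3737,-0.0934)
F = F_att + ΣF_rep = (3.5342,4.3424)
Δp = p'−p = (0.4418,0.5428); α = Δx/Fx = (429495/972196) / (858990/243049) = 1/8
check: Δy/Fy = (2110815/3888784) / (2110815/486098) = 1/8 ✓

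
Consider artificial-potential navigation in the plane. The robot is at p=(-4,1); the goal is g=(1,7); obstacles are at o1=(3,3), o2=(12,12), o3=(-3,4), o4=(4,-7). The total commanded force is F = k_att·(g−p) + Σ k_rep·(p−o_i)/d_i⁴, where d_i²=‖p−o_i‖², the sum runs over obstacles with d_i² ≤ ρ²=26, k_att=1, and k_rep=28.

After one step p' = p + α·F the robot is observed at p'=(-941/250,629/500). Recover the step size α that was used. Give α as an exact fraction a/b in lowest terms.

α = 1/20

F_att = 1·(g−p) = 1·(5,6) = (5.0000,6.0000)
o1: d²=53 > ρ²=26 → inactive
o2: d²=377 > ρ²=26 → inactive
o3: d²=10 ≤ ρ²=26; F_rep = 28·(-1,-3)/10² = (-0.2800,-0.8400)
o4: d²=128 > ρ²=26 → inactive
F = F_att + ΣF_rep = (4.7200,5.1600)
Δp = p'−p = (0.2360,0.2580); α = Δx/Fx = (59/250) / (118/25) = 1/20
check: Δy/Fy = (129/500) / (129/25) = 1/20 ✓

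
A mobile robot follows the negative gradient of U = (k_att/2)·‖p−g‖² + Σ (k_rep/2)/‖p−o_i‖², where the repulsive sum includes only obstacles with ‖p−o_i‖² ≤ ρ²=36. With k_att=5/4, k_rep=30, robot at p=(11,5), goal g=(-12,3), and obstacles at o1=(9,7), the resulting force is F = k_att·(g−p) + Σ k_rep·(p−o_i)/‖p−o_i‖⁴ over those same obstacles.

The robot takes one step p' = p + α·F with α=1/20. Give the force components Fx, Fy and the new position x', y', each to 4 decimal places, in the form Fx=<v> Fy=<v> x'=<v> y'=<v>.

Fx=-27.8125 Fy=-3.4375 x'=9.6094 y'=4.8281

F_att = 5/4·(g−p) = 5/4·(-23,-2) = (-28.7500,-2.5000)
o1: d²=8 ≤ ρ²=36; F_rep = 30·(2,-2)/8² = (0.9375,-0.9375)
F = F_att + ΣF_rep = (-27.8125,-3.4375)
p' = p + 1/20·F = (9.6094,4.8281)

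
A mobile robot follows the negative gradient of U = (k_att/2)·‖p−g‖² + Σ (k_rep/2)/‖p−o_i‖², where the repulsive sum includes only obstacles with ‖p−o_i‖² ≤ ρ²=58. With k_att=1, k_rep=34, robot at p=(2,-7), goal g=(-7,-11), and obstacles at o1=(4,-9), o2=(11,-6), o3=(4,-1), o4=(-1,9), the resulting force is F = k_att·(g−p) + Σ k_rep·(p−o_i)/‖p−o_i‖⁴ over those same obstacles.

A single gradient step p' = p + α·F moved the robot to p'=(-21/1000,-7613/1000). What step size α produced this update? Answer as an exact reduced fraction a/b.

α = 1/5

F_att = 1·(g−p) = 1·(-9,-4) = (-9.0000,-4.0000)
o1: d²=8 ≤ ρ²=58; F_rep = 34·(-2,2)/8² = (-1.0625,1.0625)
o2: d²=82 > ρ²=58 → inactive
o3: d²=40 ≤ ρ²=58; F_rep = 34·(-2,-6)/40² = (-0.0425,-0.1275)
o4: d²=265 > ρ²=58 → inactive
F = F_att + ΣF_rep = (-10.1050,-3.0650)
Δp = p'−p = (-2.0210,-0.6130); α = Δx/Fx = (-2021/1000) / (-2021/200) = 1/5
check: Δy/Fy = (-613/1000) / (-613/200) = 1/5 ✓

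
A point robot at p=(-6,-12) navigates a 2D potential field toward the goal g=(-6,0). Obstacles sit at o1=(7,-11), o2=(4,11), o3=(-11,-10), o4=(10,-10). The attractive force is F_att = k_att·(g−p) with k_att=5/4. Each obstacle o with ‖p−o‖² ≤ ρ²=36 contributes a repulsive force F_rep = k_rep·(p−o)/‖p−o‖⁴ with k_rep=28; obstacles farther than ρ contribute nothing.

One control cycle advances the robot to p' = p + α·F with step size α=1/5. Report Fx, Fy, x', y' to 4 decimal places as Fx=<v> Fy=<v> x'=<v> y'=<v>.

Fx=0.1665 Fy=14.9334 x'=-5.9667 y'=-9.0133

F_att = 5/4·(g−p) = 5/4·(0,12) = (0.0000,15.0000)
o1: d²=170 > ρ²=36 → inactive
o2: d²=629 > ρ²=36 → inactive
o3: d²=29 ≤ ρ²=36; F_rep = 28·(5,-2)/29² = (0.1665,-0.0666)
o4: d²=260 > ρ²=36 → inactive
F = F_att + ΣF_rep = (0.1665,14.9334)
p' = p + 1/5·F = (-5.9667,-9.0133)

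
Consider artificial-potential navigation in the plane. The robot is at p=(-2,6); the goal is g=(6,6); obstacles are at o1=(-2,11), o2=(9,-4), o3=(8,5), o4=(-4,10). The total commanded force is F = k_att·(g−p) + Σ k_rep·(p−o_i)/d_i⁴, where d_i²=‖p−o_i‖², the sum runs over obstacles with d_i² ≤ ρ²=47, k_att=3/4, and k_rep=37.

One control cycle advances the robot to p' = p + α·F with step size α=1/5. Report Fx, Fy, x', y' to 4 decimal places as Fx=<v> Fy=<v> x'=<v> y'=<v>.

F_att = 3/4·(g−p) = 3/4·(8,0) = (6.0000,0.0000)
o1: d²=25 ≤ ρ²=47; F_rep = 37·(0,-5)/25² = (0.0000,-0.2960)
o2: d²=221 > ρ²=47 → inactive
o3: d²=101 > ρ²=47 → inactive
o4: d²=20 ≤ ρ²=47; F_rep = 37·(2,-4)/20² = (0.1850,-0.3700)
F = F_att + ΣF_rep = (6.1850,-0.6660)
p' = p + 1/5·F = (-0.7630,5.8668)

Fx=6.1850 Fy=-0.6660 x'=-0.7630 y'=5.8668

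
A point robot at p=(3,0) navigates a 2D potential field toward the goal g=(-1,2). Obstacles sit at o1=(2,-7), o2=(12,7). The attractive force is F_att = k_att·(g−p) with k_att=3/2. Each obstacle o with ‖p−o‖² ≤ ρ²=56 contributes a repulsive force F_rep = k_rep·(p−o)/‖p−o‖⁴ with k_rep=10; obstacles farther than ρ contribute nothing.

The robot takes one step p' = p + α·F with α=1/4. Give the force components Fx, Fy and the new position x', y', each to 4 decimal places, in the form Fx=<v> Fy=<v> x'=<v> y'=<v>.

Fx=-5.9960 Fy=3.0280 x'=1.5010 y'=0.7570

F_att = 3/2·(g−p) = 3/2·(-4,2) = (-6.0000,3.0000)
o1: d²=50 ≤ ρ²=56; F_rep = 10·(1,7)/50² = (0.0040,0.0280)
o2: d²=130 > ρ²=56 → inactive
F = F_att + ΣF_rep = (-5.9960,3.0280)
p' = p + 1/4·F = (1.5010,0.7570)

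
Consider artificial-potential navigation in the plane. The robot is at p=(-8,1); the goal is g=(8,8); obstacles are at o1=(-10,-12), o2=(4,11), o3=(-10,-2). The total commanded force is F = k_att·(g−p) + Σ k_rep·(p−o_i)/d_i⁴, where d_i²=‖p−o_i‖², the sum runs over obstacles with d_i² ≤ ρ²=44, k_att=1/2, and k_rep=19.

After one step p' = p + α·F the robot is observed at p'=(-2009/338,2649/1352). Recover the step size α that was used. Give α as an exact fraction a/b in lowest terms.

α = 1/4

F_att = 1/2·(g−p) = 1/2·(16,7) = (8.0000,3.5000)
o1: d²=173 > ρ²=44 → inactive
o2: d²=244 > ρ²=44 → inactive
o3: d²=13 ≤ ρ²=44; F_rep = 19·(2,3)/13² = (0.2249,0.3373)
F = F_att + ΣF_rep = (8.2249,3.8373)
Δp = p'−p = (2.0562,0.9593); α = Δx/Fx = (695/338) / (1390/169) = 1/4
check: Δy/Fy = (1297/1352) / (1297/338) = 1/4 ✓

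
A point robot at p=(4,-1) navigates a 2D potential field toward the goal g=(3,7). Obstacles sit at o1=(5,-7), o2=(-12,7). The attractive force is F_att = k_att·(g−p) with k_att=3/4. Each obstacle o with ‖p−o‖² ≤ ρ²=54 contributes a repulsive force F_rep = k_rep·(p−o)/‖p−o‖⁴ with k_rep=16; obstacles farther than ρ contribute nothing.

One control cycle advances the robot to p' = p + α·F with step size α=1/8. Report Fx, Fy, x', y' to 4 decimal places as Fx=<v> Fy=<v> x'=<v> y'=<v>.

Fx=-0.7617 Fy=6.0701 x'=3.9048 y'=-0.2412

F_att = 3/4·(g−p) = 3/4·(-1,8) = (-0.7500,6.0000)
o1: d²=37 ≤ ρ²=54; F_rep = 16·(-1,6)/37² = (-0.0117,0.0701)
o2: d²=320 > ρ²=54 → inactive
F = F_att + ΣF_rep = (-0.7617,6.0701)
p' = p + 1/8·F = (3.9048,-0.2412)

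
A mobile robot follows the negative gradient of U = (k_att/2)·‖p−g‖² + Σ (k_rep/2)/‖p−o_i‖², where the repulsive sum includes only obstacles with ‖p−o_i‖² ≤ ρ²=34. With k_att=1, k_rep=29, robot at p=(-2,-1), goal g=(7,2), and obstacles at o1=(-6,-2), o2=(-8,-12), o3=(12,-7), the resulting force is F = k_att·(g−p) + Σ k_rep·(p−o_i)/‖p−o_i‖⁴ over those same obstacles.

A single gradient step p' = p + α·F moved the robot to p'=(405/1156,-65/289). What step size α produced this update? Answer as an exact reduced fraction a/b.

F_att = 1·(g−p) = 1·(9,3) = (9.0000,3.0000)
o1: d²=17 ≤ ρ²=34; F_rep = 29·(4,1)/17² = (0.4014,0.1003)
o2: d²=157 > ρ²=34 → inactive
o3: d²=232 > ρ²=34 → inactive
F = F_att + ΣF_rep = (9.4014,3.1003)
Δp = p'−p = (2.3503,0.7751); α = Δx/Fx = (2717/1156) / (2717/289) = 1/4
check: Δy/Fy = (224/289) / (896/289) = 1/4 ✓

α = 1/4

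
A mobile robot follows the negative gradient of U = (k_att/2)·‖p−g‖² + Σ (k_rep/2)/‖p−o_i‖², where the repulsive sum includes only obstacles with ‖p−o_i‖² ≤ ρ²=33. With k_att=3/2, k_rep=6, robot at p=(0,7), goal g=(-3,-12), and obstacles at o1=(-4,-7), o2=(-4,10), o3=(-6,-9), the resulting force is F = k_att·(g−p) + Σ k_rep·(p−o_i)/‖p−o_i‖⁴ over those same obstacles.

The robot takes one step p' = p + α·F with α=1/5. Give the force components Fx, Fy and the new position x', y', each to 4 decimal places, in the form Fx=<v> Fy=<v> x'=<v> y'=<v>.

Fx=-4.4616 Fy=-28.5288 x'=-0.8923 y'=1.2942

F_att = 3/2·(g−p) = 3/2·(-3,-19) = (-4.5000,-28.5000)
o1: d²=212 > ρ²=33 → inactive
o2: d²=25 ≤ ρ²=33; F_rep = 6·(4,-3)/25² = (0.0384,-0.0288)
o3: d²=292 > ρ²=33 → inactive
F = F_att + ΣF_rep = (-4.4616,-28.5288)
p' = p + 1/5·F = (-0.8923,1.2942)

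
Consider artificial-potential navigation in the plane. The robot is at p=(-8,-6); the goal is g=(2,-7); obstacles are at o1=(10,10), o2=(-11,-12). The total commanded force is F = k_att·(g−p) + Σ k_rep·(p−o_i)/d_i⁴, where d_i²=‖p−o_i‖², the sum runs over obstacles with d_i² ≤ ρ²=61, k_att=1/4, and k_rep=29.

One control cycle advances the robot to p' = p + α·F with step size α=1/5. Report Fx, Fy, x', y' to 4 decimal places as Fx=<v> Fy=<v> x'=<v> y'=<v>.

Fx=2.5430 Fy=-0.1641 x'=-7.4914 y'=-6.0328

F_att = 1/4·(g−p) = 1/4·(10,-1) = (2.5000,-0.2500)
o1: d²=580 > ρ²=61 → inactive
o2: d²=45 ≤ ρ²=61; F_rep = 29·(3,6)/45² = (0.0430,0.0859)
F = F_att + ΣF_rep = (2.5430,-0.1641)
p' = p + 1/5·F = (-7.4914,-6.0328)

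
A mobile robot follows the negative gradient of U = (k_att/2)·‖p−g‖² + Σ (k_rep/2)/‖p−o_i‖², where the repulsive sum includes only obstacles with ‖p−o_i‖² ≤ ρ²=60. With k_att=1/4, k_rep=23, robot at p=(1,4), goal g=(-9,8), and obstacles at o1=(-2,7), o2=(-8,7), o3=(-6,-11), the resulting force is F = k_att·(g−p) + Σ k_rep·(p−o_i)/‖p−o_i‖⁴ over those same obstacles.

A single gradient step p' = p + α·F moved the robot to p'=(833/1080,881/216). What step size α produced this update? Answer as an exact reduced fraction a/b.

F_att = 1/4·(g−p) = 1/4·(-10,4) = (-2.5000,1.0000)
o1: d²=18 ≤ ρ²=60; F_rep = 23·(3,-3)/18² = (0.2130,-0.2130)
o2: d²=90 > ρ²=60 → inactive
o3: d²=274 > ρ²=60 → inactive
F = F_att + ΣF_rep = (-2.2870,0.7870)
Δp = p'−p = (-0.2287,0.0787); α = Δx/Fx = (-247/1080) / (-247/108) = 1/10
check: Δy/Fy = (17/216) / (85/108) = 1/10 ✓

α = 1/10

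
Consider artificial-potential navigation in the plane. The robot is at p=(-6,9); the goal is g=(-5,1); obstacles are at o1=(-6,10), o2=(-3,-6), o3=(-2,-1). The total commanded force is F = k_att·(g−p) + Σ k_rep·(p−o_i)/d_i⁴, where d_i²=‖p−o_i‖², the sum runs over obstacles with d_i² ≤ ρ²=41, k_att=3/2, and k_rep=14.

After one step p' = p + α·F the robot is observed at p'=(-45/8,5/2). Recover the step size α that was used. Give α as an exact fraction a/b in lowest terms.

F_att = 3/2·(g−p) = 3/2·(1,-8) = (1.5000,-12.0000)
o1: d²=1 ≤ ρ²=41; F_rep = 14·(0,-1)/1² = (0.0000,-14.0000)
o2: d²=234 > ρ²=41 → inactive
o3: d²=116 > ρ²=41 → inactive
F = F_att + ΣF_rep = (1.5000,-26.0000)
Δp = p'−p = (0.3750,-6.5000); α = Δx/Fx = (3/8) / (3/2) = 1/4
check: Δy/Fy = (-13/2) / (-26) = 1/4 ✓

α = 1/4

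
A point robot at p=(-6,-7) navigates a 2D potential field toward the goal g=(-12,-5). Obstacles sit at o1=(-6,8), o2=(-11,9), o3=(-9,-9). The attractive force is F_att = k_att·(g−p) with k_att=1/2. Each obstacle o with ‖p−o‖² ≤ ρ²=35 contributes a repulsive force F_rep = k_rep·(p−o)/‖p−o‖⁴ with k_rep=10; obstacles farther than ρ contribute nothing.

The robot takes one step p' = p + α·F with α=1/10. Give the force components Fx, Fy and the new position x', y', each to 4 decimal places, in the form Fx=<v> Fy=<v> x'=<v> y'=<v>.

F_att = 1/2·(g−p) = 1/2·(-6,2) = (-3.0000,1.0000)
o1: d²=225 > ρ²=35 → inactive
o2: d²=281 > ρ²=35 → inactive
o3: d²=13 ≤ ρ²=35; F_rep = 10·(3,2)/13² = (0.1775,0.1183)
F = F_att + ΣF_rep = (-2.8225,1.1183)
p' = p + 1/10·F = (-6.2822,-6.8882)

Fx=-2.8225 Fy=1.1183 x'=-6.2822 y'=-6.8882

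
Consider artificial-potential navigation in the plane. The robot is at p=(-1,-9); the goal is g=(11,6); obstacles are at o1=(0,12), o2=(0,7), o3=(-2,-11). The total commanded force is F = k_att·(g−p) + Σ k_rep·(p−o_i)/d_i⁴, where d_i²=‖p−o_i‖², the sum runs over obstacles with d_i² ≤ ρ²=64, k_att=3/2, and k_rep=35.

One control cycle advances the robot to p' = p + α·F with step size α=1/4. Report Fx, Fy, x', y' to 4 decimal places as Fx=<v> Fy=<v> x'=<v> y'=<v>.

F_att = 3/2·(g−p) = 3/2·(12,15) = (18.0000,22.5000)
o1: d²=442 > ρ²=64 → inactive
o2: d²=257 > ρ²=64 → inactive
o3: d²=5 ≤ ρ²=64; F_rep = 35·(1,2)/5² = (1.4000,2.8000)
F = F_att + ΣF_rep = (19.4000,25.3000)
p' = p + 1/4·F = (3.8500,-2.6750)

Fx=19.4000 Fy=25.3000 x'=3.8500 y'=-2.6750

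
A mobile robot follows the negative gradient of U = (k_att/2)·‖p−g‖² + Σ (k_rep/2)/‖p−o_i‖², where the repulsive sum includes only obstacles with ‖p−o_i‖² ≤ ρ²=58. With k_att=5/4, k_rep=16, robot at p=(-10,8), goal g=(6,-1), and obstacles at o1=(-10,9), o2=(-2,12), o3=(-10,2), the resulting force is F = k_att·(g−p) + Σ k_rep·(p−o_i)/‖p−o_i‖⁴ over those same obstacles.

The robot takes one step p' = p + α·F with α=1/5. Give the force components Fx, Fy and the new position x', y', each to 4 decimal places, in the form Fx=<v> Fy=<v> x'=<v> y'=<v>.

Fx=20.0000 Fy=-27.1759 x'=-6.0000 y'=2.5648

F_att = 5/4·(g−p) = 5/4·(16,-9) = (20.0000,-11.2500)
o1: d²=1 ≤ ρ²=58; F_rep = 16·(0,-1)/1² = (0.0000,-16.0000)
o2: d²=80 > ρ²=58 → inactive
o3: d²=36 ≤ ρ²=58; F_rep = 16·(0,6)/36² = (0.0000,0.0741)
F = F_att + ΣF_rep = (20.0000,-27.1759)
p' = p + 1/5·F = (-6.0000,2.5648)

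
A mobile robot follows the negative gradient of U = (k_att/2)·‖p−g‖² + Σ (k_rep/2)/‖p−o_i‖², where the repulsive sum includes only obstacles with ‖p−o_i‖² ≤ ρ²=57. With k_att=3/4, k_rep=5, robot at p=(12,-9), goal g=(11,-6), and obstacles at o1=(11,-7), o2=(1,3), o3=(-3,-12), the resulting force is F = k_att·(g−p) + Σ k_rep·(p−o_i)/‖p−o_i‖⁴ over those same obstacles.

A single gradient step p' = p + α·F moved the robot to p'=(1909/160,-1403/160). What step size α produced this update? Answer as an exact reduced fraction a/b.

α = 1/8

F_att = 3/4·(g−p) = 3/4·(-1,3) = (-0.7500,2.2500)
o1: d²=5 ≤ ρ²=57; F_rep = 5·(1,-2)/5² = (0.2000,-0.4000)
o2: d²=265 > ρ²=57 → inactive
o3: d²=234 > ρ²=57 → inactive
F = F_att + ΣF_rep = (-0.5500,1.8500)
Δp = p'−p = (-0.0688,0.2313); α = Δx/Fx = (-11/160) / (-11/20) = 1/8
check: Δy/Fy = (37/160) / (37/20) = 1/8 ✓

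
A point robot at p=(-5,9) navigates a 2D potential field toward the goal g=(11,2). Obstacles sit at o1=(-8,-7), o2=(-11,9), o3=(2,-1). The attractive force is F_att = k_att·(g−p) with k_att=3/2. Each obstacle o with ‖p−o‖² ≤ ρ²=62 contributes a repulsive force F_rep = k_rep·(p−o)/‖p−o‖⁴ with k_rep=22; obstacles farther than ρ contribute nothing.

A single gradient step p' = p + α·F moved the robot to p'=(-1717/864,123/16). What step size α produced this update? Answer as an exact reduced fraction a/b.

F_att = 3/2·(g−p) = 3/2·(16,-7) = (24.0000,-10.5000)
o1: d²=265 > ρ²=62 → inactive
o2: d²=36 ≤ ρ²=62; F_rep = 22·(6,0)/36² = (0.1019,0.0000)
o3: d²=149 > ρ²=62 → inactive
F = F_att + ΣF_rep = (24.1019,-10.5000)
Δp = p'−p = (3.0127,-1.3125); α = Δx/Fx = (2603/864) / (2603/108) = 1/8
check: Δy/Fy = (-21/16) / (-21/2) = 1/8 ✓

α = 1/8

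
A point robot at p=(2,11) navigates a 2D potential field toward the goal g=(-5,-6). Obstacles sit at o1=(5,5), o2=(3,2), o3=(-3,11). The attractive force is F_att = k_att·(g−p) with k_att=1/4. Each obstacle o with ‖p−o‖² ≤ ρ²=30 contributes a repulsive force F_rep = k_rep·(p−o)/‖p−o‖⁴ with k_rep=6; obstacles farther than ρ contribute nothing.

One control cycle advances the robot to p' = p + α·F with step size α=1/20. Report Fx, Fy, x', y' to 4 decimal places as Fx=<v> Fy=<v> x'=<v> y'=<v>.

Fx=-1.7020 Fy=-4.2500 x'=1.9149 y'=10.7875

F_att = 1/4·(g−p) = 1/4·(-7,-17) = (-1.7500,-4.2500)
o1: d²=45 > ρ²=30 → inactive
o2: d²=82 > ρ²=30 → inactive
o3: d²=25 ≤ ρ²=30; F_rep = 6·(5,0)/25² = (0.0480,0.0000)
F = F_att + ΣF_rep = (-1.7020,-4.2500)
p' = p + 1/20·F = (1.9149,10.7875)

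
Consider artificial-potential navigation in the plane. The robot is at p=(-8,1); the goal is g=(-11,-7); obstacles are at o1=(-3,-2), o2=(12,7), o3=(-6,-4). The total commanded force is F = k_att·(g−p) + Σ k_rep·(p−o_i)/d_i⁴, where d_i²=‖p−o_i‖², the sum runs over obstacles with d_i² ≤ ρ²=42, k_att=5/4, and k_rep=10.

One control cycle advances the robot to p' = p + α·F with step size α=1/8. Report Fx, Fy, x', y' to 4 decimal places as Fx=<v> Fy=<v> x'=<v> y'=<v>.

Fx=-3.8170 Fy=-9.9146 x'=-8.4771 y'=-0.2393

F_att = 5/4·(g−p) = 5/4·(-3,-8) = (-3.7500,-10.0000)
o1: d²=34 ≤ ρ²=42; F_rep = 10·(-5,3)/34² = (-0.0433,0.0260)
o2: d²=436 > ρ²=42 → inactive
o3: d²=29 ≤ ρ²=42; F_rep = 10·(-2,5)/29² = (-0.0238,0.0595)
F = F_att + ΣF_rep = (-3.8170,-9.9146)
p' = p + 1/8·F = (-8.4771,-0.2393)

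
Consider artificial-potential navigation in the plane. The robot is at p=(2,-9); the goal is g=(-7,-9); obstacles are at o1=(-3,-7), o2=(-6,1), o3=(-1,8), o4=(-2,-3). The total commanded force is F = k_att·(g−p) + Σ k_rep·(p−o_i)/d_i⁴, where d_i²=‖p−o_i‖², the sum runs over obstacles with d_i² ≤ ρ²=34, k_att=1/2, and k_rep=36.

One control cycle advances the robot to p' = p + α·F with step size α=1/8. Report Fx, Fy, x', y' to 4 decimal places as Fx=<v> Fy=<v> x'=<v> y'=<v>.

Fx=-4.2860 Fy=-0.0856 x'=1.4643 y'=-9.0107

F_att = 1/2·(g−p) = 1/2·(-9,0) = (-4.5000,0.0000)
o1: d²=29 ≤ ρ²=34; F_rep = 36·(5,-2)/29² = (0.2140,-0.0856)
o2: d²=164 > ρ²=34 → inactive
o3: d²=298 > ρ²=34 → inactive
o4: d²=52 > ρ²=34 → inactive
F = F_att + ΣF_rep = (-4.2860,-0.0856)
p' = p + 1/8·F = (1.4643,-9.0107)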